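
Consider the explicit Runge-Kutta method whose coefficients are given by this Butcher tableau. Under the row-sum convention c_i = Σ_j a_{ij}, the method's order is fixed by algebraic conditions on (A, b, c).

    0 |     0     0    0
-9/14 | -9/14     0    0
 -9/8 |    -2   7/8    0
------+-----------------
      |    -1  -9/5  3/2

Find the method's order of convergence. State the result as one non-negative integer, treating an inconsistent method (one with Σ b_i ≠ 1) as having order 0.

b = (-1, -9/5, 3/2)
c = (0, -9/14, -9/8)
Ac = (0, 0, -9/16)
Σ b_i: (-1)·1 + (-9/5)·1 + 3/2·1 = -13/10 ≠ 1 ⇒ order 0.

0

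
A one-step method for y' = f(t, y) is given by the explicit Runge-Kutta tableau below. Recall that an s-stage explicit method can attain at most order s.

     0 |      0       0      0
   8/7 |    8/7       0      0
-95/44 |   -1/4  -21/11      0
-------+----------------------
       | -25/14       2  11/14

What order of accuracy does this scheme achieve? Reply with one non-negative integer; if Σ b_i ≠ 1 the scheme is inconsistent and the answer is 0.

1

b = (-25/14, 2, 11/14)
c = (0, 8/7, -95/44)
Ac = (0, 0, -24/11)
Σ b_i: (-25/14)·1 + 2·1 + 11/14·1 = 1 ✓
b·c: 2·8/7 + 11/14·(-95/44) = 33/56 ≠ 1/2 ⇒ order 1.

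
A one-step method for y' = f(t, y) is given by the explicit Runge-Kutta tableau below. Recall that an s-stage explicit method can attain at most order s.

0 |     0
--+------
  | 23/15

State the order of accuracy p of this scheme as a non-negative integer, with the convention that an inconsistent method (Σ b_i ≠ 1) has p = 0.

0

b = (23/15)
c = (0)
Σ b_i: 23/15·1 = 23/15 ≠ 1 ⇒ order 0.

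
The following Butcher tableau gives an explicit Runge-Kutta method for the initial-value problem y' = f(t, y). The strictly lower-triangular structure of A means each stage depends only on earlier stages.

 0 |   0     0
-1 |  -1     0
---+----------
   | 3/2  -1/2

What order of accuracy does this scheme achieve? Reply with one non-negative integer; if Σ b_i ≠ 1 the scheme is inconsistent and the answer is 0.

b = (3/2, -1/2)
c = (0, -1)
Σ b_i: 3/2·1 + (-1/2)·1 = 1 ✓
b·c: (-1/2)·(-1) = 1/2 ✓; 2 stages ⇒ order 2.

2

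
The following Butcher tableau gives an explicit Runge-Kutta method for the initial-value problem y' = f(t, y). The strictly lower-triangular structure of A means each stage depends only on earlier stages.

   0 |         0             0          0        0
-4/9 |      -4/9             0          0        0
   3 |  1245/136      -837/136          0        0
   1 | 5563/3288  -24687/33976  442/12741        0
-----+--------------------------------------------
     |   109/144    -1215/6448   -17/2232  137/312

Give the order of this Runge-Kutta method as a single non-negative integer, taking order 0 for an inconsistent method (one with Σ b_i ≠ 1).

b = (109/144, -1215/6448, -17/2232, 137/312)
c = (0, -4/9, 3, 1)
Ac = (0, 0, 93/34, 117/274)
Σ b_i: 109/144·1 + (-1215/6448)·1 + (-17/2232)·1 + 137/312·1 = 1 ✓
b·c: (-1215/6448)·(-4/9) + (-17/2232)·3 + 137/312·1 = 1/2 ✓
b·c²: (-1215/6448)·16/81 + (-17/2232)·9 + 137/312·1 = 1/3 ✓
b·Ac: (-17/2232)·93/34 + 137/312·117/274 = 1/6 ✓
b·c³: (-1215/6448)·(-64/729) + (-17/2232)·27 + 137/312·1 = 1/4 ✓
b·(c∘Ac): (-17/2232)·279/34 + 137/312·117/274 = 1/8 ✓
b·Ac²: (-17/2232)·(-62/51) + 137/312·208/1233 = 1/12 ✓
b·A²c: 137/312·13/137 = 1/24 ✓; 4 stages ⇒ order 4.

4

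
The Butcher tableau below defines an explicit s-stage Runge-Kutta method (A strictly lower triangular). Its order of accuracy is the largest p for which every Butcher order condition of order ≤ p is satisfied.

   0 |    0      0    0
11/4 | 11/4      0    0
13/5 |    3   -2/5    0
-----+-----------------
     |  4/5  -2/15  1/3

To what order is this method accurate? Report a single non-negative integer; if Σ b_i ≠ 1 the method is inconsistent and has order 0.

2

b = (4/5, -2/15, 1/3)
c = (0, 11/4, 13/5)
Ac = (0, 0, -11/10)
Σ b_i: 4/5·1 + (-2/15)·1 + 1/3·1 = 1 ✓
b·c: (-2/15)·11/4 + 1/3·13/5 = 1/2 ✓
b·c²: (-2/15)·121/16 + 1/3·169/25 = 249/200 ≠ 1/3 ⇒ order 2.
b·Ac: 1/3·(-11/10) = -11/30 ≠ 1/6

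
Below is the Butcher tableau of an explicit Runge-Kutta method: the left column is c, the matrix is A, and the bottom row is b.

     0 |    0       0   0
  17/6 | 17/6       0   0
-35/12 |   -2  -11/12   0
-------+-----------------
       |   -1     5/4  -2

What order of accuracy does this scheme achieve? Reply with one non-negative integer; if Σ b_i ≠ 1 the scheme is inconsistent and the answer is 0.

b = (-1, 5/4, -2)
c = (0, 17/6, -35/12)
Ac = (0, 0, -187/72)
Σ b_i: (-1)·1 + 5/4·1 + (-2)·1 = -7/4 ≠ 1 ⇒ order 0.

0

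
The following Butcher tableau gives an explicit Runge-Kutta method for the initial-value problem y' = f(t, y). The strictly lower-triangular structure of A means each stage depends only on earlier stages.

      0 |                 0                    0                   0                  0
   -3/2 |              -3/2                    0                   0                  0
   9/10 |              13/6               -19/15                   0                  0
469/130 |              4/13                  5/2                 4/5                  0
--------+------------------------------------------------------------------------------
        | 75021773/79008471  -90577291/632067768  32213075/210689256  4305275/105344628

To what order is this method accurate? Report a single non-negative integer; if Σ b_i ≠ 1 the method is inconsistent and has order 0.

b = (75021773/79008471, -90577291/632067768, 32213075/210689256, 4305275/105344628)
c = (0, -3/2, 9/10, 469/130)
Ac = (0, 0, 19/10, -303/100)
Σ b_i: 75021773/79008471·1 + (-90577291/632067768)·1 + 32213075/210689256·1 + 4305275/105344628·1 = 1 ✓
b·c: (-90577291/632067768)·(-3/2) + 32213075/210689256·9/10 + 4305275/105344628·469/130 = 1/2 ✓
b·c²: (-90577291/632067768)·9/4 + 32213075/210689256·81/100 + 4305275/105344628·219961/16900 = 1/3 ✓
b·Ac: 32213075/210689256·19/10 + 4305275/105344628·(-303/100) = 1/6 ✓
b·c³: (-90577291/632067768)·(-27/8) + 32213075/210689256·729/1000 + 4305275/105344628·103161709/2197000 = 34430326331/13694801640 ≠ 1/4 ⇒ order 3.
b·(c∘Ac): 32213075/210689256·171/100 + 4305275/105344628·(-142107/13000) = -32533511/175574380 ≠ 1/8
b·Ac²: 32213075/210689256·(-57/20) + 4305275/105344628·6273/1000 = -31494403/175574380 ≠ 1/12
b·A²c: 4305275/105344628·38/25 = 3272009/52672314 ≠ 1/24

3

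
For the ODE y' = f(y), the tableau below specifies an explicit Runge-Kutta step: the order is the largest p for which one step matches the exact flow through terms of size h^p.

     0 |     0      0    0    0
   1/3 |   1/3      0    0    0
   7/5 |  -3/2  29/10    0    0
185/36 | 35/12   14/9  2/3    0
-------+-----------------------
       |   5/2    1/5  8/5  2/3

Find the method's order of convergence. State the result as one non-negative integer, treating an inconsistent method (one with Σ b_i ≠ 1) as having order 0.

b = (5/2, 1/5, 8/5, 2/3)
c = (0, 1/3, 7/5, 185/36)
Ac = (0, 0, 29/30, 196/135)
Σ b_i: 5/2·1 + 1/5·1 + 8/5·1 + 2/3·1 = 149/30 ≠ 1 ⇒ order 0.

0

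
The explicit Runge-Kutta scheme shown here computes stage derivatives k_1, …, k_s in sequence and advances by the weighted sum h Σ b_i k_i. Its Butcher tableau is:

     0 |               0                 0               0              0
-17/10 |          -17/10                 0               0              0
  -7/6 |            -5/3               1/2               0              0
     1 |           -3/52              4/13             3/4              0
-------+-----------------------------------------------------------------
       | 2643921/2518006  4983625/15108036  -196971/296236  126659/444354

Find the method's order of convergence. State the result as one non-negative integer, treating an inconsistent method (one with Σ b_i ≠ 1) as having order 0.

3

b = (2643921/2518006, 4983625/15108036, -196971/296236, 126659/444354)
c = (0, -17/10, -7/6, 1)
Ac = (0, 0, -17/20, -727/520)
Σ b_i: 2643921/2518006·1 + 4983625/15108036·1 + (-196971/296236)·1 + 126659/444354·1 = 1 ✓
b·c: 4983625/15108036·(-17/10) + (-196971/296236)·(-7/6) + 126659/444354·1 = 1/2 ✓
b·c²: 4983625/15108036·289/100 + (-196971/296236)·49/36 + 126659/444354·1 = 1/3 ✓
b·Ac: (-196971/296236)·(-17/20) + 126659/444354·(-727/520) = 1/6 ✓
b·c³: 4983625/15108036·(-4913/1000) + (-196971/296236)·(-343/216) + 126659/444354·1 = -745805/2666124 ≠ 1/4 ⇒ order 3.
b·(c∘Ac): (-196971/296236)·119/120 + 126659/444354·(-727/520) = -37605871/35548320 ≠ 1/8
b·Ac²: (-196971/296236)·289/200 + 126659/444354·29797/15600 = -1110047/2666124 ≠ 1/12
b·A²c: 126659/444354·(-51/80) = -2153203/11849440 ≠ 1/24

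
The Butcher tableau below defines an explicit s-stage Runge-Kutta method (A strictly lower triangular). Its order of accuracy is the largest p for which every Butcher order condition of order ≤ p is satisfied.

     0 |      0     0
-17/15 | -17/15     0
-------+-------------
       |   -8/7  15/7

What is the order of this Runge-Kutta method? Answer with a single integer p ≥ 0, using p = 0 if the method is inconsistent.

1

b = (-8/7, 15/7)
c = (0, -17/15)
Σ b_i: (-8/7)·1 + 15/7·1 = 1 ✓
b·c: 15/7·(-17/15) = -17/7 ≠ 1/2 ⇒ order 1.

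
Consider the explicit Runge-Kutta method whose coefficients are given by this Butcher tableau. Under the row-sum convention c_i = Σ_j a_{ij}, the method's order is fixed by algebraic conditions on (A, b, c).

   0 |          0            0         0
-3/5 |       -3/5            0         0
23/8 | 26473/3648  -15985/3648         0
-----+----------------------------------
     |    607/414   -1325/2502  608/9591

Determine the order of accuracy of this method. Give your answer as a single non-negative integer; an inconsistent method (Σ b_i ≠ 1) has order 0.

3

b = (607/414, -1325/2502, 608/9591)
c = (0, -3/5, 23/8)
Ac = (0, 0, 3197/1216)
Σ b_i: 607/414·1 + (-1325/2502)·1 + 608/9591·1 = 1 ✓
b·c: (-1325/2502)·(-3/5) + 608/9591·23/8 = 1/2 ✓
b·c²: (-1325/2502)·9/25 + 608/9591·529/64 = 1/3 ✓
b·Ac: 608/9591·3197/1216 = 1/6 ✓; 3 stages ⇒ order 3.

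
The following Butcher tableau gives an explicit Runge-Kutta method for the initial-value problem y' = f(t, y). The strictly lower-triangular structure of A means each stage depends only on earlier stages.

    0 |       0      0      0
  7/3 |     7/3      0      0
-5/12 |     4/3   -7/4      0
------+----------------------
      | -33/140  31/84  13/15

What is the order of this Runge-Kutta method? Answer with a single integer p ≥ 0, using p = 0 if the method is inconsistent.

2

b = (-33/140, 31/84, 13/15)
c = (0, 7/3, -5/12)
Ac = (0, 0, -49/12)
Σ b_i: (-33/140)·1 + 31/84·1 + 13/15·1 = 1 ✓
b·c: 31/84·7/3 + 13/15·(-5/12) = 1/2 ✓
b·c²: 31/84·49/9 + 13/15·25/144 = 311/144 ≠ 1/3 ⇒ order 2.
b·Ac: 13/15·(-49/12) = -637/180 ≠ 1/6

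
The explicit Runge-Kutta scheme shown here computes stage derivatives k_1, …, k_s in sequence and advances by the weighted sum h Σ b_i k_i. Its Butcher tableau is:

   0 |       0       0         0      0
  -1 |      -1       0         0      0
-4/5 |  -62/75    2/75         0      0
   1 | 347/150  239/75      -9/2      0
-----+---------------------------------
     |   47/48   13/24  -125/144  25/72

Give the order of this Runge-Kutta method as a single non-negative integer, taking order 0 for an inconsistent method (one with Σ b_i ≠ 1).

b = (47/48, 13/24, -125/144, 25/72)
c = (0, -1, -4/5, 1)
Ac = (0, 0, -2/75, 31/75)
Σ b_i: 47/48·1 + 13/24·1 + (-125/144)·1 + 25/72·1 = 1 ✓
b·c: 13/24·(-1) + (-125/144)·(-4/5) + 25/72·1 = 1/2 ✓
b·c²: 13/24·1 + (-125/144)·16/25 + 25/72·1 = 1/3 ✓
b·Ac: (-125/144)·(-2/75) + 25/72·31/75 = 1/6 ✓
b·c³: 13/24·(-1) + (-125/144)·(-64/125) + 25/72·1 = 1/4 ✓
b·(c∘Ac): (-125/144)·8/375 + 25/72·31/75 = 1/8 ✓
b·Ac²: (-125/144)·2/75 + 25/72·23/75 = 1/12 ✓
b·A²c: 25/72·3/25 = 1/24 ✓; 4 stages ⇒ order 4.

4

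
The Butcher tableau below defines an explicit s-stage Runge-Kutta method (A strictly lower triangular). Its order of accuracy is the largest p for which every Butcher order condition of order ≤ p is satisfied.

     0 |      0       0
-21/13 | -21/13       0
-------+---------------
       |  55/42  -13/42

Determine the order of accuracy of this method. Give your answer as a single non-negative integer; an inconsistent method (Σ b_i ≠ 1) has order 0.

b = (55/42, -13/42)
c = (0, -21/13)
Σ b_i: 55/42·1 + (-13/42)·1 = 1 ✓
b·c: (-13/42)·(-21/13) = 1/2 ✓; 2 stages ⇒ order 2.

2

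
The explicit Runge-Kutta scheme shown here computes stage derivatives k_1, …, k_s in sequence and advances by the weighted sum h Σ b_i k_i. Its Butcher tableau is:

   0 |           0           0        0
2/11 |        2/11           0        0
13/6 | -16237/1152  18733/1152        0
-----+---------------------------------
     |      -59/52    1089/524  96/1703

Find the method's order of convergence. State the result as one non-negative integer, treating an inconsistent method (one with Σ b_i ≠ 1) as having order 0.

3

b = (-59/52, 1089/524, 96/1703)
c = (0, 2/11, 13/6)
Ac = (0, 0, 1703/576)
Σ b_i: (-59/52)·1 + 1089/524·1 + 96/1703·1 = 1 ✓
b·c: 1089/524·2/11 + 96/1703·13/6 = 1/2 ✓
b·c²: 1089/524·4/121 + 96/1703·169/36 = 1/3 ✓
b·Ac: 96/1703·1703/576 = 1/6 ✓; 3 stages ⇒ order 3.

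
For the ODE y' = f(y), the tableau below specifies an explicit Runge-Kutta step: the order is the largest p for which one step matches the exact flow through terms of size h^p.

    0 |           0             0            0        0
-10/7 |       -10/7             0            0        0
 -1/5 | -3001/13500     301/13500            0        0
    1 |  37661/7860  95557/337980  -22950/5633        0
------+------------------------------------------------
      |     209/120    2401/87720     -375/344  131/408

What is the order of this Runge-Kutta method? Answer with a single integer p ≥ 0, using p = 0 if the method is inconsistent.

4

b = (209/120, 2401/87720, -375/344, 131/408)
c = (0, -10/7, -1/5, 1)
Ac = (0, 0, -43/1350, 323/786)
Σ b_i: 209/120·1 + 2401/87720·1 + (-375/344)·1 + 131/408·1 = 1 ✓
b·c: 2401/87720·(-10/7) + (-375/344)·(-1/5) + 131/408·1 = 1/2 ✓
b·c²: 2401/87720·100/49 + (-375/344)·1/25 + 131/408·1 = 1/3 ✓
b·Ac: (-375/344)·(-43/1350) + 131/408·323/786 = 1/6 ✓
b·c³: 2401/87720·(-1000/343) + (-375/344)·(-1/125) + 131/408·1 = 1/4 ✓
b·(c∘Ac): (-375/344)·43/6750 + 131/408·323/786 = 1/8 ✓
b·Ac²: (-375/344)·43/945 + 131/408·1139/2751 = 1/12 ✓
b·A²c: 131/408·17/131 = 1/24 ✓; 4 stages ⇒ order 4.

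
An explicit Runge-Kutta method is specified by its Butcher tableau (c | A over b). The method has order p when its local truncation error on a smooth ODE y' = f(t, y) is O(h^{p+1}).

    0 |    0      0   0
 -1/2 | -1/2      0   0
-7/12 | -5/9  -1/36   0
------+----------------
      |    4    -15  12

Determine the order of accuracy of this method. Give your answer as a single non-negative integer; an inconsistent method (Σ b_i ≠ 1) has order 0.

b = (4, -15, 12)
c = (0, -1/2, -7/12)
Ac = (0, 0, 1/72)
Σ b_i: 4·1 + (-15)·1 + 12·1 = 1 ✓
b·c: (-15)·(-1/2) + 12·(-7/12) = 1/2 ✓
b·c²: (-15)·1/4 + 12·49/144 = 1/3 ✓
b·Ac: 12·1/72 = 1/6 ✓; 3 stages ⇒ order 3.

3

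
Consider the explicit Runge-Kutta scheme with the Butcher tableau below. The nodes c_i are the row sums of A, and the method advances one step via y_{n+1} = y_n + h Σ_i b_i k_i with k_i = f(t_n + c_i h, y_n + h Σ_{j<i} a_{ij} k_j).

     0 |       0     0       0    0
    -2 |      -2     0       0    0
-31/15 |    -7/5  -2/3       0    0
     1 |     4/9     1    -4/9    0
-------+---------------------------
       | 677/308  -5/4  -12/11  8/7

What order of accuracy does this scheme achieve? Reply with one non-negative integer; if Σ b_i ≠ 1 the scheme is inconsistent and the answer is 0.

1

b = (677/308, -5/4, -12/11, 8/7)
c = (0, -2, -31/15, 1)
Ac = (0, 0, 4/3, -146/135)
Σ b_i: 677/308·1 + (-5/4)·1 + (-12/11)·1 + 8/7·1 = 1 ✓
b·c: (-5/4)·(-2) + (-12/11)·(-31/15) + 8/7·1 = 4541/770 ≠ 1/2 ⇒ order 1.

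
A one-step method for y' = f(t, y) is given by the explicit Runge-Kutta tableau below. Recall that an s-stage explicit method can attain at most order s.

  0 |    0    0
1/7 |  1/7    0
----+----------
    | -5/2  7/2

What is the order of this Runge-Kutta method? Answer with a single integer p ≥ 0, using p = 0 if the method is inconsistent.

b = (-5/2, 7/2)
c = (0, 1/7)
Σ b_i: (-5/2)·1 + 7/2·1 = 1 ✓
b·c: 7/2·1/7 = 1/2 ✓; 2 stages ⇒ order 2.

2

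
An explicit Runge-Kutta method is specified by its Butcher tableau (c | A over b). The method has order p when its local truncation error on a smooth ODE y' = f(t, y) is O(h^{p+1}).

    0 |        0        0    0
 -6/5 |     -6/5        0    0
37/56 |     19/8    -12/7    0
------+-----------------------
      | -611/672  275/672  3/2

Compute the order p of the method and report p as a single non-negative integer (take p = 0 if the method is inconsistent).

b = (-611/672, 275/672, 3/2)
c = (0, -6/5, 37/56)
Ac = (0, 0, 72/35)
Σ b_i: (-611/672)·1 + 275/672·1 + 3/2·1 = 1 ✓
b·c: 275/672·(-6/5) + 3/2·37/56 = 1/2 ✓
b·c²: 275/672·36/25 + 3/2·1369/3136 = 7803/6272 ≠ 1/3 ⇒ order 2.
b·Ac: 3/2·72/35 = 108/35 ≠ 1/6

2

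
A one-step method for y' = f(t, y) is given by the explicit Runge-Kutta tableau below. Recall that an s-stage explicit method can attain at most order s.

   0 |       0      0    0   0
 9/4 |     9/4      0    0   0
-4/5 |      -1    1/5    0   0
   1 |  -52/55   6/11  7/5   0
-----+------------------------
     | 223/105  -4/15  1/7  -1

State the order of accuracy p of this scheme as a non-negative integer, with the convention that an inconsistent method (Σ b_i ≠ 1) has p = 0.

1

b = (223/105, -4/15, 1/7, -1)
c = (0, 9/4, -4/5, 1)
Ac = (0, 0, 9/20, 59/550)
Σ b_i: 223/105·1 + (-4/15)·1 + 1/7·1 + (-1)·1 = 1 ✓
b·c: (-4/15)·9/4 + 1/7·(-4/5) + (-1)·1 = -12/7 ≠ 1/2 ⇒ order 1.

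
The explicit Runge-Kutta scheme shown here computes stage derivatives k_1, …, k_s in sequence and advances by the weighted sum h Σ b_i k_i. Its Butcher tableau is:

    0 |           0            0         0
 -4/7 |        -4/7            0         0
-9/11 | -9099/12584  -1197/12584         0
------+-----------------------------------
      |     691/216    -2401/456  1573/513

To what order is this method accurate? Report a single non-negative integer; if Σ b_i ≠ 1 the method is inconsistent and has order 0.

b = (691/216, -2401/456, 1573/513)
c = (0, -4/7, -9/11)
Ac = (0, 0, 171/3146)
Σ b_i: 691/216·1 + (-2401/456)·1 + 1573/513·1 = 1 ✓
b·c: (-2401/456)·(-4/7) + 1573/513·(-9/11) = 1/2 ✓
b·c²: (-2401/456)·16/49 + 1573/513·81/121 = 1/3 ✓
b·Ac: 1573/513·171/3146 = 1/6 ✓; 3 stages ⇒ order 3.

3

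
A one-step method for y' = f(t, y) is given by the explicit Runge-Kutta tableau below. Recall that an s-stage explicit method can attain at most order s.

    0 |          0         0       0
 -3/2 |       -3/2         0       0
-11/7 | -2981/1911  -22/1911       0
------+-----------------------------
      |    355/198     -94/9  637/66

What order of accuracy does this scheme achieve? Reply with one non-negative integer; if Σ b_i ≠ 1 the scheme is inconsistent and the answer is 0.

b = (355/198, -94/9, 637/66)
c = (0, -3/2, -11/7)
Ac = (0, 0, 11/637)
Σ b_i: 355/198·1 + (-94/9)·1 + 637/66·1 = 1 ✓
b·c: (-94/9)·(-3/2) + 637/66·(-11/7) = 1/2 ✓
b·c²: (-94/9)·9/4 + 637/66·121/49 = 1/3 ✓
b·Ac: 637/66·11/637 = 1/6 ✓; 3 stages ⇒ order 3.

3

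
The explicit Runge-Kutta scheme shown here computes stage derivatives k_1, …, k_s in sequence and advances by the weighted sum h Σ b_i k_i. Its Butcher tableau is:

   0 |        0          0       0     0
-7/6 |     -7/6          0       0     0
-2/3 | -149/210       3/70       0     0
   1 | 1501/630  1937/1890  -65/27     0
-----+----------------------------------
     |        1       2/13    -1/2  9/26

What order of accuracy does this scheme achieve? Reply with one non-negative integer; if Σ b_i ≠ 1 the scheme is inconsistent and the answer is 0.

4

b = (1, 2/13, -1/2, 9/26)
c = (0, -7/6, -2/3, 1)
Ac = (0, 0, -1/20, 221/540)
Σ b_i: 1·1 + 2/13·1 + (-1/2)·1 + 9/26·1 = 1 ✓
b·c: 2/13·(-7/6) + (-1/2)·(-2/3) + 9/26·1 = 1/2 ✓
b·c²: 2/13·49/36 + (-1/2)·4/9 + 9/26·1 = 1/3 ✓
b·Ac: (-1/2)·(-1/20) + 9/26·221/540 = 1/6 ✓
b·c³: 2/13·(-343/216) + (-1/2)·(-8/27) + 9/26·1 = 1/4 ✓
b·(c∘Ac): (-1/2)·1/30 + 9/26·221/540 = 1/8 ✓
b·Ac²: (-1/2)·7/120 + 9/26·13/40 = 1/12 ✓
b·A²c: 9/26·13/108 = 1/24 ✓; 4 stages ⇒ order 4.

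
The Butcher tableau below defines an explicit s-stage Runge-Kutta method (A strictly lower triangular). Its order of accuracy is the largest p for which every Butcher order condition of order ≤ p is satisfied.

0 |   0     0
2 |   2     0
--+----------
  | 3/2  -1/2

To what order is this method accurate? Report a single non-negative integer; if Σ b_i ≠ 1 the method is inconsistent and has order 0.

b = (3/2, -1/2)
c = (0, 2)
Σ b_i: 3/2·1 + (-1/2)·1 = 1 ✓
b·c: (-1/2)·2 = -1 ≠ 1/2 ⇒ order 1.

1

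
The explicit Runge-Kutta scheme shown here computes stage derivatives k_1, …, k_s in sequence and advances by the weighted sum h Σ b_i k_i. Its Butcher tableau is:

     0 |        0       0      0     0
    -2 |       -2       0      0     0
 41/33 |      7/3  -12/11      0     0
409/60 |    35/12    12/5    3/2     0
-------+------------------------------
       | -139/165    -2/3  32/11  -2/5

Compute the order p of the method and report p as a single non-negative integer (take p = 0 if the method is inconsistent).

b = (-139/165, -2/3, 32/11, -2/5)
c = (0, -2, 41/33, 409/60)
Ac = (0, 0, 24/11, -323/110)
Σ b_i: (-139/165)·1 + (-2/3)·1 + 32/11·1 + (-2/5)·1 = 1 ✓
b·c: (-2/3)·(-2) + 32/11·41/33 + (-2/5)·409/60 = 13437/6050 ≠ 1/2 ⇒ order 1.

1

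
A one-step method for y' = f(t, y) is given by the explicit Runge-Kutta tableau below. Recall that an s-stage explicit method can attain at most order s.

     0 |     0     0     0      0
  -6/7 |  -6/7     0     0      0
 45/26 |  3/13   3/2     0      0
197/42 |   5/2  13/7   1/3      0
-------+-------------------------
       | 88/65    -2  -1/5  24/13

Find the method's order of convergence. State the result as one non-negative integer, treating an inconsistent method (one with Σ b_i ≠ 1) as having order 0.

1

b = (88/65, -2, -1/5, 24/13)
c = (0, -6/7, 45/26, 197/42)
Ac = (0, 0, -9/7, -1293/1274)
Σ b_i: 88/65·1 + (-2)·1 + (-1/5)·1 + 24/13·1 = 1 ✓
b·c: (-2)·(-6/7) + (-1/5)·45/26 + 24/13·197/42 = 1825/182 ≠ 1/2 ⇒ order 1.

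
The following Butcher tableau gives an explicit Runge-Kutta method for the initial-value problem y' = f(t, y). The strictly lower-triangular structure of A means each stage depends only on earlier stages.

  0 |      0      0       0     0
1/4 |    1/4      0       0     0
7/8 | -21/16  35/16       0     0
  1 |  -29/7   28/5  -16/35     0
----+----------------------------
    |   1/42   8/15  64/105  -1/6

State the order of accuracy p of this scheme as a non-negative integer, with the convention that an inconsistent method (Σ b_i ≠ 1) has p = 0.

b = (1/42, 8/15, 64/105, -1/6)
c = (0, 1/4, 7/8, 1)
Ac = (0, 0, 35/64, 1)
Σ b_i: 1/42·1 + 8/15·1 + 64/105·1 + (-1/6)·1 = 1 ✓
b·c: 8/15·1/4 + 64/105·7/8 + (-1/6)·1 = 1/2 ✓
b·c²: 8/15·1/16 + 64/105·49/64 + (-1/6)·1 = 1/3 ✓
b·Ac: 64/105·35/64 + (-1/6)·1 = 1/6 ✓
b·c³: 8/15·1/64 + 64/105·343/512 + (-1/6)·1 = 1/4 ✓
b·(c∘Ac): 64/105·245/512 + (-1/6)·1 = 1/8 ✓
b·Ac²: 64/105·35/256 = 1/12 ✓
b·A²c: (-1/6)·(-1/4) = 1/24 ✓; 4 stages ⇒ order 4.

4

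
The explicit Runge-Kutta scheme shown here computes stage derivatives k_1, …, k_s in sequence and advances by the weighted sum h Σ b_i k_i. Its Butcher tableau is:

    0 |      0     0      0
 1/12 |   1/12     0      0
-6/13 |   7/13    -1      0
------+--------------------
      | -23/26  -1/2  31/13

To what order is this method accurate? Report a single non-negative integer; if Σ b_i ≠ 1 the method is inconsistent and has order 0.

b = (-23/26, -1/2, 31/13)
c = (0, 1/12, -6/13)
Ac = (0, 0, -1/12)
Σ b_i: (-23/26)·1 + (-1/2)·1 + 31/13·1 = 1 ✓
b·c: (-1/2)·1/12 + 31/13·(-6/13) = -4633/4056 ≠ 1/2 ⇒ order 1.

1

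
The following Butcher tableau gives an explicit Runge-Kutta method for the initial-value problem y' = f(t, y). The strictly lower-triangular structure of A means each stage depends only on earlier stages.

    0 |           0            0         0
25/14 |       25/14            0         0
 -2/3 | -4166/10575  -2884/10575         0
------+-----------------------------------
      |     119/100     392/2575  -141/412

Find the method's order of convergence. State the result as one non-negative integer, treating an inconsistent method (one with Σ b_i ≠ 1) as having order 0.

b = (119/100, 392/2575, -141/412)
c = (0, 25/14, -2/3)
Ac = (0, 0, -206/423)
Σ b_i: 119/100·1 + 392/2575·1 + (-141/412)·1 = 1 ✓
b·c: 392/2575·25/14 + (-141/412)·(-2/3) = 1/2 ✓
b·c²: 392/2575·625/196 + (-141/412)·4/9 = 1/3 ✓
b·Ac: (-141/412)·(-206/423) = 1/6 ✓; 3 stages ⇒ order 3.

3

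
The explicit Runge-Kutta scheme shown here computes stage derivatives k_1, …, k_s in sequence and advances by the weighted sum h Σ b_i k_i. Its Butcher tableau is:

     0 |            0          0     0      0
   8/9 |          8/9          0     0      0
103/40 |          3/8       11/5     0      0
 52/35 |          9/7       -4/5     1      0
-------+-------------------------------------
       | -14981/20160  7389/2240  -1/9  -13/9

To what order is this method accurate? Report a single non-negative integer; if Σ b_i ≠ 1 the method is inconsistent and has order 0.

b = (-14981/20160, 7389/2240, -1/9, -13/9)
c = (0, 8/9, 103/40, 52/35)
Ac = (0, 0, 88/45, 671/360)
Σ b_i: (-14981/20160)·1 + 7389/2240·1 + (-1/9)·1 + (-13/9)·1 = 1 ✓
b·c: 7389/2240·8/9 + (-1/9)·103/40 + (-13/9)·52/35 = 1/2 ✓
b·c²: 7389/2240·64/81 + (-1/9)·10609/1600 + (-13/9)·2704/1225 = -930529/705600 ≠ 1/3 ⇒ order 2.
b·Ac: (-1/9)·88/45 + (-13/9)·671/360 = -9427/3240 ≠ 1/6

2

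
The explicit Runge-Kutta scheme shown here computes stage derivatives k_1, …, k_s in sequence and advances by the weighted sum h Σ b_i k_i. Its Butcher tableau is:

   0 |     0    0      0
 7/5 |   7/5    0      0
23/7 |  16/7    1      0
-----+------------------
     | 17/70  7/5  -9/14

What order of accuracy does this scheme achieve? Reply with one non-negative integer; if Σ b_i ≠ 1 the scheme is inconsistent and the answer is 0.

1

b = (17/70, 7/5, -9/14)
c = (0, 7/5, 23/7)
Ac = (0, 0, 7/5)
Σ b_i: 17/70·1 + 7/5·1 + (-9/14)·1 = 1 ✓
b·c: 7/5·7/5 + (-9/14)·23/7 = -373/2450 ≠ 1/2 ⇒ order 1.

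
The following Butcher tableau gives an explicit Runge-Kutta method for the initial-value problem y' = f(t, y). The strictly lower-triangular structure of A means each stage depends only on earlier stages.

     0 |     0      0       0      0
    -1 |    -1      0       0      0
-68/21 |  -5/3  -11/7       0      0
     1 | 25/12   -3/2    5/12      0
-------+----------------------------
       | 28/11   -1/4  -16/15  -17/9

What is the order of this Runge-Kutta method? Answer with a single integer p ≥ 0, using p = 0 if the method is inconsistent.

b = (28/11, -1/4, -16/15, -17/9)
c = (0, -1, -68/21, 1)
Ac = (0, 0, 11/7, 19/126)
Σ b_i: 28/11·1 + (-1/4)·1 + (-16/15)·1 + (-17/9)·1 = -1307/1980 ≠ 1 ⇒ order 0.

0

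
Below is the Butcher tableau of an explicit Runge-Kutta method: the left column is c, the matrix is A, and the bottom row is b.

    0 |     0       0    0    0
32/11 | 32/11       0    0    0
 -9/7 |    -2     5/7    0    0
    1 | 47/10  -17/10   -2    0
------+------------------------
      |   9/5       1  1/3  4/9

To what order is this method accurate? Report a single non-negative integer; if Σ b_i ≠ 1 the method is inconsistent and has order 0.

b = (9/5, 1, 1/3, 4/9)
c = (0, 32/11, -9/7, 1)
Ac = (0, 0, 160/77, -914/385)
Σ b_i: 9/5·1 + 1·1 + 1/3·1 + 4/9·1 = 161/45 ≠ 1 ⇒ order 0.

0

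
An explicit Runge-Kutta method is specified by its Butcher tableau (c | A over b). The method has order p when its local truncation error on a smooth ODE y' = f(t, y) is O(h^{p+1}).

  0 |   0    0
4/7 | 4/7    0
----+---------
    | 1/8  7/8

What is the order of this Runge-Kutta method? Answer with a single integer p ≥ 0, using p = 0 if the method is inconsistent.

2

b = (1/8, 7/8)
c = (0, 4/7)
Σ b_i: 1/8·1 + 7/8·1 = 1 ✓
b·c: 7/8·4/7 = 1/2 ✓; 2 stages ⇒ order 2.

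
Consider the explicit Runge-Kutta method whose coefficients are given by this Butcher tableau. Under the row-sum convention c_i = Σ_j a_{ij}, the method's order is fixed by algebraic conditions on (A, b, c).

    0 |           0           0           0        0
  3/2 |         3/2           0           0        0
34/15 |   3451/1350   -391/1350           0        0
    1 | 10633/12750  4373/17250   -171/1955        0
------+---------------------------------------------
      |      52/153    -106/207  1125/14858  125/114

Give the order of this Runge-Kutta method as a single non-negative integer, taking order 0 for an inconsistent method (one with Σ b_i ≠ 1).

4

b = (52/153, -106/207, 1125/14858, 125/114)
c = (0, 3/2, 34/15, 1)
Ac = (0, 0, -391/900, 91/500)
Σ b_i: 52/153·1 + (-106/207)·1 + 1125/14858·1 + 125/114·1 = 1 ✓
b·c: (-106/207)·3/2 + 1125/14858·34/15 + 125/114·1 = 1/2 ✓
b·c²: (-106/207)·9/4 + 1125/14858·1156/225 + 125/114·1 = 1/3 ✓
b·Ac: 1125/14858·(-391/900) + 125/114·91/500 = 1/6 ✓
b·c³: (-106/207)·27/8 + 1125/14858·39304/3375 + 125/114·1 = 1/4 ✓
b·(c∘Ac): 1125/14858·(-6647/6750) + 125/114·91/500 = 1/8 ✓
b·Ac²: 1125/14858·(-391/600) + 125/114·121/1000 = 1/12 ✓
b·A²c: 125/114·19/500 = 1/24 ✓; 4 stages ⇒ order 4.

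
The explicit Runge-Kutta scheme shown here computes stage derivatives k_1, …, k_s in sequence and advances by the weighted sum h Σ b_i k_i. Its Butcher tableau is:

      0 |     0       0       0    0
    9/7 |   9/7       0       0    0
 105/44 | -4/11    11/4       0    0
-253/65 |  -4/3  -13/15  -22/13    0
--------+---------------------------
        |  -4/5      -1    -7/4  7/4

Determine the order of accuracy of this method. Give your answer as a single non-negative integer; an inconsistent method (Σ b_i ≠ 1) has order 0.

b = (-4/5, -1, -7/4, 7/4)
c = (0, 9/7, 105/44, -253/65)
Ac = (0, 0, 99/28, -4689/910)
Σ b_i: (-4/5)·1 + (-1)·1 + (-7/4)·1 + 7/4·1 = -9/5 ≠ 1 ⇒ order 0.

0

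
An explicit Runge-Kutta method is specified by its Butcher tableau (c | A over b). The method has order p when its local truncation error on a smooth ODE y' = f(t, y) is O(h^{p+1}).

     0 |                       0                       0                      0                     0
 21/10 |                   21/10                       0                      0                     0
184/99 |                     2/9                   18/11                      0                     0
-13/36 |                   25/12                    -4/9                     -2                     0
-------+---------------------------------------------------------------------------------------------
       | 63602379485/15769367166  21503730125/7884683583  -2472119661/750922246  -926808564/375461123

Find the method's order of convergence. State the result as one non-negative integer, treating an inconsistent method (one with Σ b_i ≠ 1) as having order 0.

b = (63602379485/15769367166, 21503730125/7884683583, -2472119661/750922246, -926808564/375461123)
c = (0, 21/10, 184/99, -13/36)
Ac = (0, 0, 189/55, -2302/495)
Σ b_i: 63602379485/15769367166·1 + 21503730125/7884683583·1 + (-2472119661/750922246)·1 + (-926808564/375461123)·1 = 1 ✓
b·c: 21503730125/7884683583·21/10 + (-2472119661/750922246)·184/99 + (-926808564/375461123)·(-13/36) = 1/2 ✓
b·c²: 21503730125/7884683583·441/100 + (-2472119661/750922246)·33856/9801 + (-926808564/375461123)·169/1296 = 1/3 ✓
b·Ac: (-2472119661/750922246)·189/55 + (-926808564/375461123)·(-2302/495) = 1/6 ✓
b·c³: 21503730125/7884683583·9261/1000 + (-2472119661/750922246)·6229504/970299 + (-926808564/375461123)·(-2197/46656) = 22681990839257/5352573769488 ≠ 1/4 ⇒ order 3.
b·(c∘Ac): (-2472119661/750922246)·3864/605 + (-926808564/375461123)·14963/8910 = -1275867909026/50687251605 ≠ 1/8
b·Ac²: (-2472119661/750922246)·3969/550 + (-926808564/375461123)·(-2173049/245025) = -831939832583/446047814124 ≠ 1/12
b·A²c: (-926808564/375461123)·(-378/55) = 31848512472/1877305615 ≠ 1/24

3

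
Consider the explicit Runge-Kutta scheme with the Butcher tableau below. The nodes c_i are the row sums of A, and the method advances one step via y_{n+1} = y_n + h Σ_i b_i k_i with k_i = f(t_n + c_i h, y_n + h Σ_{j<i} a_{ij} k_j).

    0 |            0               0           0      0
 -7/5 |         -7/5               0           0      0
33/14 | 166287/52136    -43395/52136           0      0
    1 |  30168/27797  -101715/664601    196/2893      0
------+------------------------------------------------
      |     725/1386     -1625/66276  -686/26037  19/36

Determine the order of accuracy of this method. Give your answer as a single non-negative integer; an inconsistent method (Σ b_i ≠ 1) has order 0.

4

b = (725/1386, -1625/66276, -686/26037, 19/36)
c = (0, -7/5, 33/14, 1)
Ac = (0, 0, 8679/7448, 135/361)
Σ b_i: 725/1386·1 + (-1625/66276)·1 + (-686/26037)·1 + 19/36·1 = 1 ✓
b·c: (-1625/66276)·(-7/5) + (-686/26037)·33/14 + 19/36·1 = 1/2 ✓
b·c²: (-1625/66276)·49/25 + (-686/26037)·1089/196 + 19/36·1 = 1/3 ✓
b·Ac: (-686/26037)·8679/7448 + 19/36·135/361 = 1/6 ✓
b·c³: (-1625/66276)·(-343/125) + (-686/26037)·35937/2744 + 19/36·1 = 1/4 ✓
b·(c∘Ac): (-686/26037)·286407/104272 + 19/36·135/361 = 1/8 ✓
b·Ac²: (-686/26037)·(-8679/5320) + 19/36·138/1805 = 1/12 ✓
b·A²c: 19/36·3/38 = 1/24 ✓; 4 stages ⇒ order 4.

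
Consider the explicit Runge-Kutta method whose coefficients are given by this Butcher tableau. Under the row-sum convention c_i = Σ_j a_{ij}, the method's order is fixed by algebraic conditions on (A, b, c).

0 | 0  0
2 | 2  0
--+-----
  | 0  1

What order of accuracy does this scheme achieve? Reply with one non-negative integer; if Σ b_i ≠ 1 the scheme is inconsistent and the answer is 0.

1

b = (0, 1)
c = (0, 2)
Σ b_i: 1·1 = 1 ✓
b·c: 1·2 = 2 ≠ 1/2 ⇒ order 1.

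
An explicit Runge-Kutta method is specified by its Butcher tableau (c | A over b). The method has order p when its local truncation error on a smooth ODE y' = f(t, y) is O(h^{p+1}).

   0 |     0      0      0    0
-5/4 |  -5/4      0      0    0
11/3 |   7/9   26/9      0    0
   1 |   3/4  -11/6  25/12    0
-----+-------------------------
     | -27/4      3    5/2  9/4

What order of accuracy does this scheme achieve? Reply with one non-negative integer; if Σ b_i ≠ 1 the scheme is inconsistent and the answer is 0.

1

b = (-27/4, 3, 5/2, 9/4)
c = (0, -5/4, 11/3, 1)
Ac = (0, 0, -65/18, 715/72)
Σ b_i: (-27/4)·1 + 3·1 + 5/2·1 + 9/4·1 = 1 ✓
b·c: 3·(-5/4) + 5/2·11/3 + 9/4·1 = 23/3 ≠ 1/2 ⇒ order 1.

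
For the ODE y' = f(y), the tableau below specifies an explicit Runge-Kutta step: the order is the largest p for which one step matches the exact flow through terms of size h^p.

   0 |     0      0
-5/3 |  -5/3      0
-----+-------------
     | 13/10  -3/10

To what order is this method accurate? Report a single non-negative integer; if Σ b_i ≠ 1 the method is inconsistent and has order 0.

b = (13/10, -3/10)
c = (0, -5/3)
Σ b_i: 13/10·1 + (-3/10)·1 = 1 ✓
b·c: (-3/10)·(-5/3) = 1/2 ✓; 2 stages ⇒ order 2.

2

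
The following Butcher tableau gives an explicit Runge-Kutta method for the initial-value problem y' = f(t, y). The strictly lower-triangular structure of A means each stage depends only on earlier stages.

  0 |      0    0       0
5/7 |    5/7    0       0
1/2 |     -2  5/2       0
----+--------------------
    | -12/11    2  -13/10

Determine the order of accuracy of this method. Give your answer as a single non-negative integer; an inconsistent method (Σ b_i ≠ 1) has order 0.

b = (-12/11, 2, -13/10)
c = (0, 5/7, 1/2)
Ac = (0, 0, 25/14)
Σ b_i: (-12/11)·1 + 2·1 + (-13/10)·1 = -43/110 ≠ 1 ⇒ order 0.

0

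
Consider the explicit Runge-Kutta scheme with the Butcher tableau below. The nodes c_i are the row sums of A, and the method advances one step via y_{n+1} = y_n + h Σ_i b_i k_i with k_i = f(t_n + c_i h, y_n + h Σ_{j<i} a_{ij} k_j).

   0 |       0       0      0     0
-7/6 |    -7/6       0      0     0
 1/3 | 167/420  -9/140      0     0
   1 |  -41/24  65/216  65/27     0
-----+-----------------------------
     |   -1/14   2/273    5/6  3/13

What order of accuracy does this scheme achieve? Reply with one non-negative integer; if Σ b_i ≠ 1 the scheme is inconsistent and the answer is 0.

b = (-1/14, 2/273, 5/6, 3/13)
c = (0, -7/6, 1/3, 1)
Ac = (0, 0, 3/40, 65/144)
Σ b_i: (-1/14)·1 + 2/273·1 + 5/6·1 + 3/13·1 = 1 ✓
b·c: 2/273·(-7/6) + 5/6·1/3 + 3/13·1 = 1/2 ✓
b·c²: 2/273·49/36 + 5/6·1/9 + 3/13·1 = 1/3 ✓
b·Ac: 5/6·3/40 + 3/13·65/144 = 1/6 ✓
b·c³: 2/273·(-343/216) + 5/6·1/27 + 3/13·1 = 1/4 ✓
b·(c∘Ac): 5/6·1/40 + 3/13·65/144 = 1/8 ✓
b·Ac²: 5/6·(-7/80) + 3/13·65/96 = 1/12 ✓
b·A²c: 3/13·13/72 = 1/24 ✓; 4 stages ⇒ order 4.

4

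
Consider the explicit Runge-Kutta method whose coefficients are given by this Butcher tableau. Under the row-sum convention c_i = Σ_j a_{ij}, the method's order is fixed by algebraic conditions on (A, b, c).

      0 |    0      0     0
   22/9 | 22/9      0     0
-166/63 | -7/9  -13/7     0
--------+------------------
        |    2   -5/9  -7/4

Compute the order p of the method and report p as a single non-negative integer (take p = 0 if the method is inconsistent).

0

b = (2, -5/9, -7/4)
c = (0, 22/9, -166/63)
Ac = (0, 0, -286/63)
Σ b_i: 2·1 + (-5/9)·1 + (-7/4)·1 = -11/36 ≠ 1 ⇒ order 0.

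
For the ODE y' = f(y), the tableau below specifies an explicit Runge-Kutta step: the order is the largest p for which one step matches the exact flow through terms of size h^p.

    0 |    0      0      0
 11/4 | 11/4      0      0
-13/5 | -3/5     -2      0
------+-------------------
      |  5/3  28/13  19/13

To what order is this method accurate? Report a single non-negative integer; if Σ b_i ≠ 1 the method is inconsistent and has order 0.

0

b = (5/3, 28/13, 19/13)
c = (0, 11/4, -13/5)
Ac = (0, 0, -11/2)
Σ b_i: 5/3·1 + 28/13·1 + 19/13·1 = 206/39 ≠ 1 ⇒ order 0.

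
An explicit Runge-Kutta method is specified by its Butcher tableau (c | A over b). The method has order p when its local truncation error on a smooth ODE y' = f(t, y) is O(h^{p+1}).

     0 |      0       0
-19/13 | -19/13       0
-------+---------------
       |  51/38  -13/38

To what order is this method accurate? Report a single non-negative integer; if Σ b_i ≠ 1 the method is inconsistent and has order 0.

b = (51/38, -13/38)
c = (0, -19/13)
Σ b_i: 51/38·1 + (-13/38)·1 = 1 ✓
b·c: (-13/38)·(-19/13) = 1/2 ✓; 2 stages ⇒ order 2.

2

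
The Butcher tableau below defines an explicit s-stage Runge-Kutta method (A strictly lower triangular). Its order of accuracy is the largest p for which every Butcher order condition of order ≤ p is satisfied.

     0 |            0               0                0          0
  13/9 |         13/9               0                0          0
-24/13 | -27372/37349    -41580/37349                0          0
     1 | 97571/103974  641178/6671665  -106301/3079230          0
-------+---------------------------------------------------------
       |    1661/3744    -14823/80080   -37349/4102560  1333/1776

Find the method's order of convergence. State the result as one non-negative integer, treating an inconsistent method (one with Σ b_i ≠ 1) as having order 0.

4

b = (1661/3744, -14823/80080, -37349/4102560, 1333/1776)
c = (0, 13/9, -24/13, 1)
Ac = (0, 0, -4620/2873, 270/1333)
Σ b_i: 1661/3744·1 + (-14823/80080)·1 + (-37349/4102560)·1 + 1333/1776·1 = 1 ✓
b·c: (-14823/80080)·13/9 + (-37349/4102560)·(-24/13) + 1333/1776·1 = 1/2 ✓
b·c²: (-14823/80080)·169/81 + (-37349/4102560)·576/169 + 1333/1776·1 = 1/3 ✓
b·Ac: (-37349/4102560)·(-4620/2873) + 1333/1776·270/1333 = 1/6 ✓
b·c³: (-14823/80080)·2197/729 + (-37349/4102560)·(-13824/2197) + 1333/1776·1 = 1/4 ✓
b·(c∘Ac): (-37349/4102560)·110880/37349 + 1333/1776·270/1333 = 1/8 ✓
b·Ac²: (-37349/4102560)·(-1540/663) + 1333/1776·994/11997 = 1/12 ✓
b·A²c: 1333/1776·74/1333 = 1/24 ✓; 4 stages ⇒ order 4.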